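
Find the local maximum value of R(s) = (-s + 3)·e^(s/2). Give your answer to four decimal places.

Differentiating with the product rule gives R'(s) = (-(1/2)s + 1/2)·e^(s/2). Since e^(s/2) > 0, the only critical point is s = 1.
R''(1) has the same sign as -1/2 < 0, so this is a local maximum.
R(1) = (2)·e^(1/2) ≈ 3.2974.

3.2974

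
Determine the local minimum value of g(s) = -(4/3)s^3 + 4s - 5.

g'(s) = -4s^2 + 4. Setting g'(s) = 0 gives s ∈ {-1, 1}.
Since g''(s) = -8s, we get g''(-1) = 8 > 0 ⇒ local minimum; g''(1) = -8 < 0 ⇒ local maximum.
So the local minimum value is g(-1) = -23/3.

-23/3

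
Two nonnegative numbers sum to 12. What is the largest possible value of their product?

36

With x + y = 12, the product is P(x) = x(12 − x).
P'(x) = 12 − 2x = 0 gives x = 6; P'' = −2 < 0, so this is the maximum.
P = 6·6 = 36.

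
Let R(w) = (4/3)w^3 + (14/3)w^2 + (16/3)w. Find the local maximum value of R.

-160/81

Critical points: R'(w) = 4w^2 + (28/3)w + 16/3 vanishes at w = -4/3, -1.
Since R''(w) = 8w + 28/3, we get R''(-4/3) = -4/3 < 0 ⇒ local maximum; R''(-1) = 4/3 > 0 ⇒ local minimum.
So the local maximum value is R(-4/3) = -160/81.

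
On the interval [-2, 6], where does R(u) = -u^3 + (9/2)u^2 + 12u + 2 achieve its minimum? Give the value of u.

-1

The derivative is -3u^2 + 9u + 12, which vanishes at u = -1 and u = 4.
Compare values at every candidate in [-2, 6]: R(-2) = 4; R(-1) = -9/2; R(4) = 58; R(6) = 20.
So the minimum is R(-1) = -9/2.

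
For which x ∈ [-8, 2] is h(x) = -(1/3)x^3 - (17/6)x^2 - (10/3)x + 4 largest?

h'(x) = -x^2 - (17/3)x - 10/3, which vanishes at x = -5 and x = -2/3.
Evaluating at the critical points and endpoints: h(-8) = 20,  h(-5) = -17/2,  h(-2/3) = 410/81,  h(2) = -50/3.
So the maximum is h(-8) = 20.

-8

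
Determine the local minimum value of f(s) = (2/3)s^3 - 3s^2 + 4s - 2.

-2/3

f'(s) = 2s^2 - 6s + 4. Setting f'(s) = 0 gives s ∈ {1, 2}.
f''(s) = 4s - 6. f''(1) = -2 < 0 ⇒ local maximum; f''(2) = 2 > 0 ⇒ local minimum.
Thus f has its local minimum at s = 2, with value -2/3.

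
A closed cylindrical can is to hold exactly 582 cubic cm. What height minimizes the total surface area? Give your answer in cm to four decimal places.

9.0492

With radius r and height h, πr²h = 582 so h = 582/(πr²), and S(r) = 2πr² + 2πrh = 2πr² + 2·582/r.
S'(r) = 4πr − 2·582/r² = 0 ⇒ r³ = 582/(2π), so r ≈ 4.5246 and h = 2r ≈ 9.0492.
S''(r) = 4π + 4·582/r³ > 0, so this is the minimum; S ≈ 385.8897.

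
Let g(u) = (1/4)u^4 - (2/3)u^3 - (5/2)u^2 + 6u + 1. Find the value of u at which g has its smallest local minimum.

-2

g'(u) = u^3 - 2u^2 - 5u + 6 = 0 at u = -2, 1, 3.
g''(u) = 3u^2 - 4u - 5. g''(-2) = 15 > 0 ⇒ local minimum; g''(1) = -6 < 0 ⇒ local maximum; g''(3) = 10 > 0 ⇒ local minimum.
The smallest local minimum is g(-2) = -35/3.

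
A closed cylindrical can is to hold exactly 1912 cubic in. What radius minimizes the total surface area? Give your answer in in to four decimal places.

With radius r and height h, πr²h = 1912 so h = 1912/(πr²), and S(r) = 2πr² + 2πrh = 2πr² + 2·1912/r.
S'(r) = 4πr − 2·1912/r² = 0 ⇒ r³ = 1912/(2π), so r ≈ 6.7262 and h = 2r ≈ 13.4524.
S''(r) = 4π + 4·1912/r³ > 0, so this is the minimum; S ≈ 852.7855.

6.7262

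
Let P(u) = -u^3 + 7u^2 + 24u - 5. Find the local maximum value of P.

175

P'(u) = -3u^2 + 14u + 24. Setting P'(u) = 0 gives u ∈ {-4/3, 6}.
P''(u) = -6u + 14. P''(-4/3) = 22 > 0 ⇒ local minimum; P''(6) = -22 < 0 ⇒ local maximum.
So the local maximum value is P(6) = 175.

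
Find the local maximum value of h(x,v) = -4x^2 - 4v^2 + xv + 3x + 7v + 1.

∂h/∂x = -8x + v + 3 = 0 and ∂h/∂v = x - 8v + 7 = 0, so (x, v) = (31/63, 59/63).
The Hessian has h_{xx} = -8, h_{vv} = -8, h_{xv} = 1, giving D = 63 > 0 with h_{xx} < 0, so the point is a local maximum.
h(31/63, 59/63) = 316/63.

316/63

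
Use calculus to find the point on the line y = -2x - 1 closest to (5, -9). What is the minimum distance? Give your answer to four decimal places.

0.8944

Minimize D(x)^2 = (x - 5)^2 + (-2x + 8)^2.
d/dx[D^2] = 2(x - 5) + 2·(-2)·(-2x + 8) = 0 ⇒ x = 21/5.
Then y = -47/5 and the distance is √(4/5) ≈ 0.8944.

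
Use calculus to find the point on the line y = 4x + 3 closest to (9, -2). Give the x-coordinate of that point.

Minimize D(x)^2 = (x - 9)^2 + (4x + 5)^2.
d/dx[D^2] = 2(x - 9) + 2·4·(4x + 5) = 0 ⇒ x = -11/17.
Then y = 7/17 and the distance is √(1681/17) ≈ 9.9440.

-11/17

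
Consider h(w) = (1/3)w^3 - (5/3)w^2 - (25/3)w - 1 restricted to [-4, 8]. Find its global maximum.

544/81

Differentiating, h'(w) = w^2 - (10/3)w - 25/3; which vanishes at w = -5/3 and w = 5.
Candidates: h(-4) = -47/3, h(-5/3) = 544/81, h(5) = -128/3, h(8) = -11/3.
So the maximum is h(-5/3) = 544/81.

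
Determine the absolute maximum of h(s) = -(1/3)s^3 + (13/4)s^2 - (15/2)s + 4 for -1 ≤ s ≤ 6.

181/12

The derivative is -s^2 + (13/2)s - 15/2, which vanishes at s = 3/2 and s = 5.
Compare values at every candidate in [-1, 6]: h(-1) = 181/12; h(3/2) = -17/16; h(5) = 73/12; h(6) = 4.
So the maximum is h(-1) = 181/12.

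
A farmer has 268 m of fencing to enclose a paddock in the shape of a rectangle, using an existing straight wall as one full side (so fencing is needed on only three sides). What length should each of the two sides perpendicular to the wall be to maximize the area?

Let the sides perpendicular to the wall have length x and the parallel side y, so 2x + y = 268 and the area is A = xy = x(268 − 2x).
A'(x) = 268 − 4x = 0 gives x = 67, and A''(x) = −4 < 0 confirms a maximum.
Then y = 268 − 2·67 = 134 and A = 8978.

67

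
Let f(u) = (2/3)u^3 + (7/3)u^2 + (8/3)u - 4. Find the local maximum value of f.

-404/81

f'(u) = 2u^2 + (14/3)u + 8/3 = 0 at u = -4/3, -1.
Since f''(u) = 4u + 14/3, we get f''(-4/3) = -2/3 < 0 ⇒ local maximum; f''(-1) = 2/3 > 0 ⇒ local minimum.
So the local maximum value is f(-4/3) = -404/81.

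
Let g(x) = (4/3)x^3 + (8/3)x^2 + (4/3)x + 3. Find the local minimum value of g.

227/81

Critical points: g'(x) = 4x^2 + (16/3)x + 4/3 vanishes at x = -1, -1/3.
Since g''(x) = 8x + 16/3, we get g''(-1) = -8/3 < 0 ⇒ local maximum; g''(-1/3) = 8/3 > 0 ⇒ local minimum.
The local minimum is g(-1/3) = 227/81.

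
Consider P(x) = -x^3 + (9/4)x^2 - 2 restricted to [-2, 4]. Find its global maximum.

P'(x) = -3x^2 + (9/2)x, which vanishes at x = 0 and x = 3/2.
Compare values at every candidate in [-2, 4]: P(-2) = 15; P(0) = -2; P(3/2) = -5/16; P(4) = -30.
So the maximum is P(-2) = 15.

15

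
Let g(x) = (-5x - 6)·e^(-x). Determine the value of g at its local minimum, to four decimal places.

-6.1070

g'(x) = (-5)·e^(-x) + (-5x - 6)·(-1)·e^(-x) = (5x + 1)·e^(-x). Since e^(-x) > 0, the only critical point is x = -1/5.
g''(-1/5) has the same sign as 5 > 0, so this is a local minimum.
g(-1/5) = (-5)·e^(1/5) ≈ -6.1070.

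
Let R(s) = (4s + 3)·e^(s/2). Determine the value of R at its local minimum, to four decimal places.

Differentiating with the product rule gives R'(s) = (2s + 11/2)·e^(s/2). Since e^(s/2) > 0, the only critical point is s = -11/4.
R''(-11/4) has the same sign as 2 > 0, so this is a local minimum.
R(-11/4) = (-8)·e^(-11/8) ≈ -2.0227.

-2.0227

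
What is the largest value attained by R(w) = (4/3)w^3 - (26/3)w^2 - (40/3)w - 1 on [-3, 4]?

The derivative is 4w^2 - (52/3)w - 40/3, whose only zero in [-3, 4] is w = -2/3.
Evaluating at the critical points and endpoints: R(-3) = -75,  R(-2/3) = 295/81,  R(4) = -323/3.
The maximum over the interval is 295/81, attained at w = -2/3.

295/81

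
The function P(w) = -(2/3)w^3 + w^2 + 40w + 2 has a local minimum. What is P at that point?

Critical points: P'(w) = -2w^2 + 2w + 40 vanishes at w = -4, 5.
P''(w) = -4w + 2. P''(-4) = 18 > 0 ⇒ local minimum; P''(5) = -18 < 0 ⇒ local maximum.
Thus P has its local minimum at w = -4, with value -298/3.

-298/3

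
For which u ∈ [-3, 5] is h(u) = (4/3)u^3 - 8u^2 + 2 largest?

0

h'(u) = 4u^2 - 16u, which vanishes at u = 0 and u = 4.
Candidates: h(-3) = -106,  h(0) = 2,  h(4) = -122/3,  h(5) = -94/3.
The maximum over the interval is 2, attained at u = 0.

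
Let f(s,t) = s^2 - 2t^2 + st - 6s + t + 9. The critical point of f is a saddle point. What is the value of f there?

16/9

∂f/∂s = 2s + t - 6 = 0 and ∂f/∂t = s - 4t + 1 = 0, so (s, t) = (23/9, 8/9).
The Hessian has f_{ss} = 2, f_{tt} = -4, f_{st} = 1, giving D = -9 < 0, so the point is a saddle point.
f(23/9, 8/9) = 16/9.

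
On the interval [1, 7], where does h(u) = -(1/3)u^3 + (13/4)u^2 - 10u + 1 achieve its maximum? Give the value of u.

1

Differentiating, h'(u) = -u^2 + (13/2)u - 10; which vanishes at u = 5/2 and u = 4.
Evaluating at the critical points and endpoints: h(1) = -73/12,  h(5/2) = -427/48,  h(4) = -25/3,  h(7) = -289/12.
The maximum over the interval is -73/12, attained at u = 1.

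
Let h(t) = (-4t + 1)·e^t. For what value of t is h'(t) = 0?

By the product rule, h'(t) = (-4t - 3)·e^t. Since e^t > 0, the only critical point is t = -3/4.
h''(-3/4) has the same sign as -4 < 0, so this is a local maximum.
h(-3/4) = (4)·e^(-3/4) ≈ 1.8895.

-3/4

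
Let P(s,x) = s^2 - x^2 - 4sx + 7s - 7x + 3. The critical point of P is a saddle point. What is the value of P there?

-34/5

∂P/∂s = 2s - 4x + 7 = 0 and ∂P/∂x = -4s - 2x - 7 = 0, so (s, x) = (-21/10, 7/10).
The Hessian has P_{ss} = 2, P_{xx} = -2, P_{sx} = -4, giving D = -20 < 0, so the point is a saddle point.
P(-21/10, 7/10) = -34/5.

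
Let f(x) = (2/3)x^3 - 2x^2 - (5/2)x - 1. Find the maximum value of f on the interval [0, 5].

119/6

f'(x) = 2x^2 - 4x - 5/2, whose only zero in [0, 5] is x = 5/2.
Compare values at every candidate in [0, 5]: f(0) = -1,  f(5/2) = -28/3,  f(5) = 119/6.
Hence the absolute maximum is 119/6 at x = 5.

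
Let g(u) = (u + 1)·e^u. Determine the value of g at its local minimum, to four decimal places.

-0.1353

Differentiating with the product rule gives g'(u) = (u + 2)·e^u. Since e^u > 0, the only critical point is u = -2.
g''(-2) has the same sign as 1 > 0, so this is a local minimum.
g(-2) = (-1)·e^(-2) ≈ -0.1353.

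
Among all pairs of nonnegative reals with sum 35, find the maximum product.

1225/4

With x + y = 35, the product is P(x) = x(35 − x).
P'(x) = 35 − 2x = 0 gives x = 35/2; P'' = −2 < 0, so this is the maximum.
P = 35/2·35/2 = 1225/4.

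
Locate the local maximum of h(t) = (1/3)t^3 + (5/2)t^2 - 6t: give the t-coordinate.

-6

h'(t) = t^2 + 5t - 6. Setting h'(t) = 0 gives t ∈ {-6, 1}.
Second-derivative test with h''(t) = 2t + 5: h''(-6) = -7 < 0 ⇒ local maximum; h''(1) = 7 > 0 ⇒ local minimum.
So the local maximum value is h(-6) = 54.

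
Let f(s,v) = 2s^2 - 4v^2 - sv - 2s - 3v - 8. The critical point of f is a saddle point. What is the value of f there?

∂f/∂s = 4s - v - 2 = 0 and ∂f/∂v = -s - 8v - 3 = 0, so (s, v) = (13/33, -14/33).
The Hessian has f_{ss} = 4, f_{vv} = -8, f_{sv} = -1, giving D = -33 < 0, so the point is a saddle point.
f(13/33, -14/33) = -256/33.

-256/33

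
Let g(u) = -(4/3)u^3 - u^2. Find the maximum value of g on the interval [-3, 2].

27

Differentiating, g'(u) = -4u^2 - 2u; which vanishes at u = -1/2 and u = 0.
Compare values at every candidate in [-3, 2]: g(-3) = 27; g(-1/2) = -1/12; g(0) = 0; g(2) = -44/3.
The maximum over the interval is 27, attained at u = -3.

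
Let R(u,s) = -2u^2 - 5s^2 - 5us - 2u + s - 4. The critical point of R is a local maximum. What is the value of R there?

-28/15

∂R/∂u = -4u - 5s - 2 = 0 and ∂R/∂s = -5u - 10s + 1 = 0, so (u, s) = (-5/3, 14/15).
The Hessian has R_{uu} = -4, R_{ss} = -10, R_{us} = -5, giving D = 15 > 0 with R_{uu} < 0, so the point is a local maximum.
R(-5/3, 14/15) = -28/15.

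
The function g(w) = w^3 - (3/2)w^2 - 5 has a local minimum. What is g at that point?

g'(w) = 3w^2 - 3w = 0 at w = 0, 1.
Second-derivative test with g''(w) = 6w - 3: g''(0) = -3 < 0 ⇒ local maximum; g''(1) = 3 > 0 ⇒ local minimum.
So the local minimum value is g(1) = -11/2.

-11/2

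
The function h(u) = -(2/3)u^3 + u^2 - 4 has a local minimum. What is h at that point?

-4

Critical points: h'(u) = -2u^2 + 2u vanishes at u = 0, 1.
Since h''(u) = -4u + 2, we get h''(0) = 2 > 0 ⇒ local minimum; h''(1) = -2 < 0 ⇒ local maximum.
So the local minimum value is h(0) = -4.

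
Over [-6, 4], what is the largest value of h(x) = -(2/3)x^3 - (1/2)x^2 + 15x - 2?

34

The derivative is -2x^2 - x + 15, which vanishes at x = -3 and x = 5/2.
Compare values at every candidate in [-6, 4]: h(-6) = 34,  h(-3) = -67/2,  h(5/2) = 527/24,  h(4) = 22/3.
Hence the absolute maximum is 34 at x = -6.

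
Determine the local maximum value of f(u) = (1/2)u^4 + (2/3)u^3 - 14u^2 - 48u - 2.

122/3

f'(u) = 2u^3 + 2u^2 - 28u - 48. Setting f'(u) = 0 gives u ∈ {-3, -2, 4}.
Since f''(u) = 6u^2 + 4u - 28, we get f''(-3) = 14 > 0 ⇒ local minimum; f''(-2) = -12 < 0 ⇒ local maximum; f''(4) = 84 > 0 ⇒ local minimum.
The local maximum is f(-2) = 122/3.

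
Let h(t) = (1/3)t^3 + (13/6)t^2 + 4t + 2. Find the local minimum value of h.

h'(t) = t^2 + (13/3)t + 4 = 0 at t = -3, -4/3.
Second-derivative test with h''(t) = 2t + 13/3: h''(-3) = -5/3 < 0 ⇒ local maximum; h''(-4/3) = 5/3 > 0 ⇒ local minimum.
So the local minimum value is h(-4/3) = -22/81.

-22/81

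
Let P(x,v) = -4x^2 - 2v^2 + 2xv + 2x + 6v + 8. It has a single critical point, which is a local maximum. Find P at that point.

100/7

∂P/∂x = -8x + 2v + 2 = 0 and ∂P/∂v = 2x - 4v + 6 = 0, so (x, v) = (5/7, 13/7).
The Hessian has P_{xx} = -8, P_{vv} = -4, P_{xv} = 2, giving D = 28 > 0 with P_{xx} < 0, so the point is a local maximum.
P(5/7, 13/7) = 100/7.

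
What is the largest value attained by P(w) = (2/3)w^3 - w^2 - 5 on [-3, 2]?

-11/3

P'(w) = 2w^2 - 2w, which vanishes at w = 0 and w = 1.
Candidates: P(-3) = -32,  P(0) = -5,  P(1) = -16/3,  P(2) = -11/3.
Hence the absolute maximum is -11/3 at w = 2.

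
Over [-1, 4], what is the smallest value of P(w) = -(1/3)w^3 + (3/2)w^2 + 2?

Differentiating, P'(w) = -w^2 + 3w; which vanishes at w = 0 and w = 3.
Candidates: P(-1) = 23/6; P(0) = 2; P(3) = 13/2; P(4) = 14/3.
The minimum over the interval is 2, attained at w = 0.

2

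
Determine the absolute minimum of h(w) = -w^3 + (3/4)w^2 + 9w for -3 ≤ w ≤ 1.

-135/16

The derivative is -3w^2 + (3/2)w + 9, whose only zero in [-3, 1] is w = -3/2.
Candidates: h(-3) = 27/4,  h(-3/2) = -135/16,  h(1) = 35/4.
The minimum over the interval is -135/16, attained at w = -3/2.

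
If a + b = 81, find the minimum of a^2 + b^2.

With a + b = 81, a^2 + b^2 = a^2 + (81 − a)^2.
The derivative 2a − 2(81 − a) = 4a − 162 vanishes at a = 81/2; second derivative 4 > 0, a minimum.
The minimum is 2·(81/2)^2 = 6561/2.

6561/2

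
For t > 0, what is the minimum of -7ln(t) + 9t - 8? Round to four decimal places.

0.7592

g'(t) = -7/t + 9 = 0 gives t = 7/9.
g''(t) = 7/t², which is positive for t > 0, so this is a local minimum.
g(7/9) = -7·ln(7/9) + 7 - 8 ≈ 0.7592.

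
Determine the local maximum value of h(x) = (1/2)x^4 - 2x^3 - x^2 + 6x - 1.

5/2

Critical points: h'(x) = 2x^3 - 6x^2 - 2x + 6 vanishes at x = -1, 1, 3.
Since h''(x) = 6x^2 - 12x - 2, we get h''(-1) = 16 > 0 ⇒ local minimum; h''(1) = -8 < 0 ⇒ local maximum; h''(3) = 16 > 0 ⇒ local minimum.
The local maximum is h(1) = 5/2.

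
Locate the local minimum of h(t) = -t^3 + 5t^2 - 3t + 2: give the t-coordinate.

1/3

h'(t) = -3t^2 + 10t - 3. Setting h'(t) = 0 gives t ∈ {1/3, 3}.
Since h''(t) = -6t + 10, we get h''(1/3) = 8 > 0 ⇒ local minimum; h''(3) = -8 < 0 ⇒ local maximum.
Thus h has its local minimum at t = 1/3, with value 41/27.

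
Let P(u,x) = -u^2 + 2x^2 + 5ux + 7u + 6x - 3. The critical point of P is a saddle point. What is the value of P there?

-247/33

∂P/∂u = -2u + 5x + 7 = 0 and ∂P/∂x = 5u + 4x + 6 = 0, so (u, x) = (-2/33, -47/33).
The Hessian has P_{uu} = -2, P_{xx} = 4, P_{ux} = 5, giving D = -33 < 0, so the point is a saddle point.
P(-2/33, -47/33) = -247/33.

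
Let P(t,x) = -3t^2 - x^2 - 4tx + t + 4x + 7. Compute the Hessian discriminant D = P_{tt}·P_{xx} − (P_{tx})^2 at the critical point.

∂P/∂t = -6t - 4x + 1 = 0 and ∂P/∂x = -4t - 2x + 4 = 0, so (t, x) = (7/2, -5).
The Hessian has P_{tt} = -6, P_{xx} = -2, P_{tx} = -4, giving D = -4 < 0, so the point is a saddle point.
D = (-6)·(-2) − (-4)^2 = -4.

-4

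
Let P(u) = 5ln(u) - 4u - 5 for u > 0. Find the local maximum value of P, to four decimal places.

-8.8843

P'(u) = 5/u − 4 = 0 gives u = 5/4.
P''(u) = -5/u², which is negative for u > 0, so this is a local maximum.
P(5/4) = 5·ln(5/4) - 5 - 5 ≈ -8.8843.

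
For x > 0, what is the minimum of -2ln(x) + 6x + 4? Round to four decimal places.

8.1972

g'(x) = -2/x + 6 = 0 gives x = 1/3.
g''(x) = 2/x², which is positive for x > 0, so this is a local minimum.
g(1/3) = -2·ln(1/3) + 2 + 4 ≈ 8.1972.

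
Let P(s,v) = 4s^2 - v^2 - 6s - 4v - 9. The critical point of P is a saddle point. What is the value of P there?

-29/4

∂P/∂s = 8s - 6 = 0 and ∂P/∂v = -2v - 4 = 0, so (s, v) = (3/4, -2).
The Hessian has P_{ss} = 8, P_{vv} = -2, P_{sv} = 0, giving D = -16 < 0, so the point is a saddle point.
P(3/4, -2) = -29/4.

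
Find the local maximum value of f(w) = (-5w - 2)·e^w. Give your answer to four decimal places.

1.2330

Differentiating with the product rule gives f'(w) = (-5w - 7)·e^w. Since e^w > 0, the only critical point is w = -7/5.
f''(-7/5) has the same sign as -5 < 0, so this is a local maximum.
f(-7/5) = (5)·e^(-7/5) ≈ 1.2330.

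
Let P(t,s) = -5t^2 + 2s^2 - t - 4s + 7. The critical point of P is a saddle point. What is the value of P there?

∂P/∂t = -10t - 1 = 0 and ∂P/∂s = 4s - 4 = 0, so (t, s) = (-1/10, 1).
The Hessian has P_{tt} = -10, P_{ss} = 4, P_{ts} = 0, giving D = -40 < 0, so the point is a saddle point.
P(-1/10, 1) = 101/20.

101/20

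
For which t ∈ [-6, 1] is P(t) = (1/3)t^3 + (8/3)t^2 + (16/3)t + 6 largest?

1

The derivative is t^2 + (16/3)t + 16/3, which vanishes at t = -4 and t = -4/3.
Compare values at every candidate in [-6, 1]: P(-6) = -2, P(-4) = 6, P(-4/3) = 230/81, P(1) = 43/3.
The maximum over the interval is 43/3, attained at t = 1.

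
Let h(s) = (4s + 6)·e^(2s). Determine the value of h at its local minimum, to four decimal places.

Differentiating with the product rule gives h'(s) = (8s + 16)·e^(2s). Since e^(2s) > 0, the only critical point is s = -2.
h''(-2) has the same sign as 8 > 0, so this is a local minimum.
h(-2) = (-2)·e^(-4) ≈ -0.0366.

-0.0366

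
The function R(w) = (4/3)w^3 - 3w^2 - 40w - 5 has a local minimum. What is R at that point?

-383/3

Critical points: R'(w) = 4w^2 - 6w - 40 vanishes at w = -5/2, 4.
Second-derivative test with R''(w) = 8w - 6: R''(-5/2) = -26 < 0 ⇒ local maximum; R''(4) = 26 > 0 ⇒ local minimum.
The local minimum is R(4) = -383/3.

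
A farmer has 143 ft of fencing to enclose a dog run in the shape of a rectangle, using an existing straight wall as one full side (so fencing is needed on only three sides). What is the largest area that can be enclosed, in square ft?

Let the sides perpendicular to the wall have length x and the parallel side y, so 2x + y = 143 and the area is A = xy = x(143 − 2x).
A'(x) = 143 − 4x = 0 gives x = 143/4, and A''(x) = −4 < 0 confirms a maximum.
Then y = 143 − 2·143/4 = 143/2 and A = 20449/8.

20449/8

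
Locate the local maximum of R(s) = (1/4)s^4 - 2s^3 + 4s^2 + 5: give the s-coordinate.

2

Critical points: R'(s) = s^3 - 6s^2 + 8s vanishes at s = 0, 2, 4.
R''(s) = 3s^2 - 12s + 8. R''(0) = 8 > 0 ⇒ local minimum; R''(2) = -4 < 0 ⇒ local maximum; R''(4) = 8 > 0 ⇒ local minimum.
So the local maximum value is R(2) = 9.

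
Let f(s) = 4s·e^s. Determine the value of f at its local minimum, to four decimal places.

-1.4715

By the product rule, f'(s) = (4s + 4)·e^s. Since e^s > 0, the only critical point is s = -1.
f''(-1) has the same sign as 4 > 0, so this is a local minimum.
f(-1) = (-4)·e^(-1) ≈ -1.4715.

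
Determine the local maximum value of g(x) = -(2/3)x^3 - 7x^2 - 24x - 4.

23

Critical points: g'(x) = -2x^2 - 14x - 24 vanishes at x = -4, -3.
Since g''(x) = -4x - 14, we get g''(-4) = 2 > 0 ⇒ local minimum; g''(-3) = -2 < 0 ⇒ local maximum.
Thus g has its local maximum at x = -3, with value 23.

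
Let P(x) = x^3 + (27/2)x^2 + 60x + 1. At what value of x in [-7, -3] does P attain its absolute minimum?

-7

P'(x) = 3x^2 + 27x + 60, which vanishes at x = -5 and x = -4.
Candidates: P(-7) = -201/2,  P(-5) = -173/2,  P(-4) = -87,  P(-3) = -169/2.
Hence the absolute minimum is -201/2 at x = -7.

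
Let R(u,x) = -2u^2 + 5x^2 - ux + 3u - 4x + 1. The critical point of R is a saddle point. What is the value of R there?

42/41

∂R/∂u = -4u - x + 3 = 0 and ∂R/∂x = -u + 10x - 4 = 0, so (u, x) = (26/41, 19/41).
The Hessian has R_{uu} = -4, R_{xx} = 10, R_{ux} = -1, giving D = -41 < 0, so the point is a saddle point.
R(26/41, 19/41) = 42/41.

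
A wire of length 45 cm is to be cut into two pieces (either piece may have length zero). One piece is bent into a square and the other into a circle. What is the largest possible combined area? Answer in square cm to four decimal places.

Let x be the length used for the square. Square side x/4; circle radius (45−x)/(2π).
A(x) = (x/4)² + π·((45−x)/(2π))² = x²/16 + (45−x)²/(4π) for 0 ≤ x ≤ 45. A'(x) = x/8 − (45−x)/(2π) = 0 gives x = 4·45/(π+4) ≈ 25.2045.
A'' > 0, so the interior critical point is a minimum; the maximum is at an endpoint. A(0) = 161.1444 and A(45) = 126.5625, so the largest area is 161.1444.

161.1444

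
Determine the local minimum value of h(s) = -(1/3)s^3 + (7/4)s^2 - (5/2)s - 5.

Critical points: h'(s) = -s^2 + (7/2)s - 5/2 vanishes at s = 1, 5/2.
Second-derivative test with h''(s) = -2s + 7/2: h''(1) = 3/2 > 0 ⇒ local minimum; h''(5/2) = -3/2 < 0 ⇒ local maximum.
The local minimum is h(1) = -73/12.

-73/12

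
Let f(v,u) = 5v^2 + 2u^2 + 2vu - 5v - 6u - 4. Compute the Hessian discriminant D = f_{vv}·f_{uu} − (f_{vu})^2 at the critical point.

∂f/∂v = 10v + 2u - 5 = 0 and ∂f/∂u = 2v + 4u - 6 = 0, so (v, u) = (2/9, 25/18).
The Hessian has f_{vv} = 10, f_{uu} = 4, f_{vu} = 2, giving D = 36 > 0 with f_{vv} > 0, so the point is a local minimum.
D = (10)·(4) − (2)^2 = 36.

36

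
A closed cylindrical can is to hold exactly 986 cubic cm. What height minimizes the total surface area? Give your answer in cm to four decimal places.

With radius r and height h, πr²h = 986 so h = 986/(πr²), and S(r) = 2πr² + 2πrh = 2πr² + 2·986/r.
S'(r) = 4πr − 2·986/r² = 0 ⇒ r³ = 986/(2π), so r ≈ 5.3939 and h = 2r ≈ 10.7877.
S''(r) = 4π + 4·986/r³ > 0, so this is the minimum; S ≈ 548.4022.

10.7877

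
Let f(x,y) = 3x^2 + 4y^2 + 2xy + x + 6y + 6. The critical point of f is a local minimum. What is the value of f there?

∂f/∂x = 6x + 2y + 1 = 0 and ∂f/∂y = 2x + 8y + 6 = 0, so (x, y) = (1/11, -17/22).
The Hessian has f_{xx} = 6, f_{yy} = 8, f_{xy} = 2, giving D = 44 > 0 with f_{xx} > 0, so the point is a local minimum.
f(1/11, -17/22) = 41/11.

41/11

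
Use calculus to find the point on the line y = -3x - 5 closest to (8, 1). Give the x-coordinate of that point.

-1

Minimize D(x)^2 = (x - 8)^2 + (-3x - 6)^2.
d/dx[D^2] = 2(x - 8) + 2·(-3)·(-3x - 6) = 0 ⇒ x = -1.
Then y = -2 and the distance is √(90) ≈ 9.4868.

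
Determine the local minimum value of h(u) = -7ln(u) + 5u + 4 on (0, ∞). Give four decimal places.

h'(u) = -7/u + 5 = 0 gives u = 7/5.
h''(u) = 7/u², which is positive for u > 0, so this is a local minimum.
h(7/5) = -7·ln(7/5) + 7 + 4 ≈ 8.6447.

8.6447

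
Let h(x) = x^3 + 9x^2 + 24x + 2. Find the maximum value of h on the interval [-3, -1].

h'(x) = 3x^2 + 18x + 24, whose only zero in [-3, -1] is x = -2.
Candidates: h(-3) = -16,  h(-2) = -18,  h(-1) = -14.
The maximum over the interval is -14, attained at x = -1.

-14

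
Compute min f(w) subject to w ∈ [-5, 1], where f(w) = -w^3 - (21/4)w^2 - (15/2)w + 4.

-39/4

f'(w) = -3w^2 - (21/2)w - 15/2, which vanishes at w = -5/2 and w = -1.
Candidates: f(-5) = 141/4; f(-5/2) = 89/16; f(-1) = 29/4; f(1) = -39/4.
So the minimum is f(1) = -39/4.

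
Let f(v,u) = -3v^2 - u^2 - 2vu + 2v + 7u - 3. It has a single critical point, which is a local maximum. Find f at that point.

∂f/∂v = -6v - 2u + 2 = 0 and ∂f/∂u = -2v - 2u + 7 = 0, so (v, u) = (-5/4, 19/4).
The Hessian has f_{vv} = -6, f_{uu} = -2, f_{vu} = -2, giving D = 8 > 0 with f_{vv} < 0, so the point is a local maximum.
f(-5/4, 19/4) = 99/8.

99/8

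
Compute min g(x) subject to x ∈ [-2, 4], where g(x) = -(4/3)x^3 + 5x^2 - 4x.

The derivative is -4x^2 + 10x - 4, which vanishes at x = 1/2 and x = 2.
Evaluating at the critical points and endpoints: g(-2) = 116/3; g(1/2) = -11/12; g(2) = 4/3; g(4) = -64/3.
So the minimum is g(4) = -64/3.

-64/3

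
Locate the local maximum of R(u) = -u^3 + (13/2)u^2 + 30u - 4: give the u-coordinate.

6

R'(u) = -3u^2 + 13u + 30. Setting R'(u) = 0 gives u ∈ {-5/3, 6}.
Since R''(u) = -6u + 13, we get R''(-5/3) = 23 > 0 ⇒ local minimum; R''(6) = -23 < 0 ⇒ local maximum.
The local maximum is R(6) = 194.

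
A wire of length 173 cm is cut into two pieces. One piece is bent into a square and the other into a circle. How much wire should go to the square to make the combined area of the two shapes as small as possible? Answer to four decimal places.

96.8972

Let x be the length used for the square. Square side x/4; circle radius (173−x)/(2π).
A(x) = (x/4)² + π·((173−x)/(2π))² = x²/16 + (173−x)²/(4π) for 0 ≤ x ≤ 173. A'(x) = x/8 − (173−x)/(2π) = 0 gives x = 4·173/(π+4) ≈ 96.8972.
A'' = 1/8 + 1/(2π) > 0, so this gives the minimum combined area; x ≈ 96.8972 cm to the square.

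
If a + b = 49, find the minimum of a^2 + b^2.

2401/2

With a + b = 49, a^2 + b^2 = a^2 + (49 − a)^2.
The derivative 2a − 2(49 − a) = 4a − 98 vanishes at a = 49/2; second derivative 4 > 0, a minimum.
The minimum is 2·(49/2)^2 = 2401/2.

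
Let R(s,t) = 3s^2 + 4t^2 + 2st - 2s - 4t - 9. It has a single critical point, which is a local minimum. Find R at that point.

∂R/∂s = 6s + 2t - 2 = 0 and ∂R/∂t = 2s + 8t - 4 = 0, so (s, t) = (2/11, 5/11).
The Hessian has R_{ss} = 6, R_{tt} = 8, R_{st} = 2, giving D = 44 > 0 with R_{ss} > 0, so the point is a local minimum.
R(2/11, 5/11) = -111/11.

-111/11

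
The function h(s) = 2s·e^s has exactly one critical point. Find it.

-1

By the product rule, h'(s) = (2s + 2)·e^s. Since e^s > 0, the only critical point is s = -1.
h''(-1) has the same sign as 2 > 0, so this is a local minimum.
h(-1) = (-2)·e^(-1) ≈ -0.7358.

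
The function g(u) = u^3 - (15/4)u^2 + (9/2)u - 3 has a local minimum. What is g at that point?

-21/16

Critical points: g'(u) = 3u^2 - (15/2)u + 9/2 vanishes at u = 1, 3/2.
g''(u) = 6u - 15/2. g''(1) = -3/2 < 0 ⇒ local maximum; g''(3/2) = 3/2 > 0 ⇒ local minimum.
The local minimum is g(3/2) = -21/16.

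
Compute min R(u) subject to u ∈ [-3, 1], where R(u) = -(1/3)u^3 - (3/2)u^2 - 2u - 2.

-35/6

Differentiating, R'(u) = -u^2 - 3u - 2; which vanishes at u = -2 and u = -1.
Evaluating at the critical points and endpoints: R(-3) = -1/2,  R(-2) = -4/3,  R(-1) = -7/6,  R(1) = -35/6.
So the minimum is R(1) = -35/6.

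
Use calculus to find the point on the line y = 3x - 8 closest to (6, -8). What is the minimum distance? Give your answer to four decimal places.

Minimize D(x)^2 = (x - 6)^2 + (3x)^2.
d/dx[D^2] = 2(x - 6) + 2·3·(3x) = 0 ⇒ x = 3/5.
Then y = -31/5 and the distance is √(162/5) ≈ 5.6921.

5.6921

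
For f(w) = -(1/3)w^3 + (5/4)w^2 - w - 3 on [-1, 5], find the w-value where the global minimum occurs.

The derivative is -w^2 + (5/2)w - 1, which vanishes at w = 1/2 and w = 2.
Compare values at every candidate in [-1, 5]: f(-1) = -5/12; f(1/2) = -155/48; f(2) = -8/3; f(5) = -221/12.
Hence the absolute minimum is -221/12 at w = 5.

5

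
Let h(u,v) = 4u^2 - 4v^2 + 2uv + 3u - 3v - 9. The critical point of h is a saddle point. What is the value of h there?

∂h/∂u = 8u + 2v + 3 = 0 and ∂h/∂v = 2u - 8v - 3 = 0, so (u, v) = (-9/34, -15/34).
The Hessian has h_{uu} = 8, h_{vv} = -8, h_{uv} = 2, giving D = -68 < 0, so the point is a saddle point.
h(-9/34, -15/34) = -297/34.

-297/34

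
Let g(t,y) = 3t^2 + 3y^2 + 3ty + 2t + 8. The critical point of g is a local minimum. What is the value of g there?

68/9

∂g/∂t = 6t + 3y + 2 = 0 and ∂g/∂y = 3t + 6y = 0, so (t, y) = (-4/9, 2/9).
The Hessian has g_{tt} = 6, g_{yy} = 6, g_{ty} = 3, giving D = 27 > 0 with g_{tt} > 0, so the point is a local minimum.
g(-4/9, 2/9) = 68/9.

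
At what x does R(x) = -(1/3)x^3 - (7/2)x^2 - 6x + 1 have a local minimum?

-6

Critical points: R'(x) = -x^2 - 7x - 6 vanishes at x = -6, -1.
R''(x) = -2x - 7. R''(-6) = 5 > 0 ⇒ local minimum; R''(-1) = -5 < 0 ⇒ local maximum.
So the local minimum value is R(-6) = -17.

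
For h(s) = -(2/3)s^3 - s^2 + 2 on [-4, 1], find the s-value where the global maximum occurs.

The derivative is -2s^2 - 2s, which vanishes at s = -1 and s = 0.
Candidates: h(-4) = 86/3,  h(-1) = 5/3,  h(0) = 2,  h(1) = 1/3.
The maximum over the interval is 86/3, attained at s = -4.

-4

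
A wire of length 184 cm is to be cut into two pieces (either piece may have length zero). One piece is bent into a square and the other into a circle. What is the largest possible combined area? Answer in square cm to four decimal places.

2694.1749

Let x be the length used for the square. Square side x/4; circle radius (184−x)/(2π).
A(x) = (x/4)² + π·((184−x)/(2π))² = x²/16 + (184−x)²/(4π) for 0 ≤ x ≤ 184. A'(x) = x/8 − (184−x)/(2π) = 0 gives x = 4·184/(π+4) ≈ 103.0582.
A'' > 0, so the interior critical point is a minimum; the maximum is at an endpoint. A(0) = 2694.1749 and A(184) = 2116.0000, so the largest area is 2694.1749.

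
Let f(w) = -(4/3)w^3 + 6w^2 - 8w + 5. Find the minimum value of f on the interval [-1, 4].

The derivative is -4w^2 + 12w - 8, which vanishes at w = 1 and w = 2.
Evaluating at the critical points and endpoints: f(-1) = 61/3; f(1) = 5/3; f(2) = 7/3; f(4) = -49/3.
The minimum over the interval is -49/3, attained at w = 4.

-49/3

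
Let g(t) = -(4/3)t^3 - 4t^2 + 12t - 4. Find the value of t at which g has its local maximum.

1

g'(t) = -4t^2 - 8t + 12 = 0 at t = -3, 1.
Second-derivative test with g''(t) = -8t - 8: g''(-3) = 16 > 0 ⇒ local minimum; g''(1) = -16 < 0 ⇒ local maximum.
So the local maximum value is g(1) = 8/3.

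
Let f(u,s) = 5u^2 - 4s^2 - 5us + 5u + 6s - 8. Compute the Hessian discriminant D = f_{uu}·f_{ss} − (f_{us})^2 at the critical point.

-105

∂f/∂u = 10u - 5s + 5 = 0 and ∂f/∂s = -5u - 8s + 6 = 0, so (u, s) = (-2/21, 17/21).
The Hessian has f_{uu} = 10, f_{ss} = -8, f_{us} = -5, giving D = -105 < 0, so the point is a saddle point.
D = (10)·(-8) − (-5)^2 = -105.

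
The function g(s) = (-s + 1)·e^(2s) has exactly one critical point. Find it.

1/2

By the product rule, g'(s) = (-2s + 1)·e^(2s). Since e^(2s) > 0, the only critical point is s = 1/2.
g''(1/2) has the same sign as -2 < 0, so this is a local maximum.
g(1/2) = (1/2)·e^(1) ≈ 1.3591.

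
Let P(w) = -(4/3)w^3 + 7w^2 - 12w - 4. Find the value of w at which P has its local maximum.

2

P'(w) = -4w^2 + 14w - 12. Setting P'(w) = 0 gives w ∈ {3/2, 2}.
Since P''(w) = -8w + 14, we get P''(3/2) = 2 > 0 ⇒ local minimum; P''(2) = -2 < 0 ⇒ local maximum.
Thus P has its local maximum at w = 2, with value -32/3.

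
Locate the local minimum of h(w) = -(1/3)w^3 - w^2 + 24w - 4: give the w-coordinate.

h'(w) = -w^2 - 2w + 24 = 0 at w = -6, 4.
h''(w) = -2w - 2. h''(-6) = 10 > 0 ⇒ local minimum; h''(4) = -10 < 0 ⇒ local maximum.
Thus h has its local minimum at w = -6, with value -112.

-6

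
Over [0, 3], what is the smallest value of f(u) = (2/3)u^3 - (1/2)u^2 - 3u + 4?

f'(u) = 2u^2 - u - 3, whose only zero in [0, 3] is u = 3/2.
Evaluating at the critical points and endpoints: f(0) = 4, f(3/2) = 5/8, f(3) = 17/2.
So the minimum is f(3/2) = 5/8.

5/8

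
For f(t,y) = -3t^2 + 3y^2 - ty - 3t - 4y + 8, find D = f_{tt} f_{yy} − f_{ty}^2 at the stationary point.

-37

∂f/∂t = -6t - y - 3 = 0 and ∂f/∂y = -t + 6y - 4 = 0, so (t, y) = (-22/37, 21/37).
The Hessian has f_{tt} = -6, f_{yy} = 6, f_{ty} = -1, giving D = -37 < 0, so the point is a saddle point.
D = (-6)·(6) − (-1)^2 = -37.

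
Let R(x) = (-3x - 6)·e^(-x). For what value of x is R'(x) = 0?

-1

Differentiating with the product rule gives R'(x) = (3x + 3)·e^(-x). Since e^(-x) > 0, the only critical point is x = -1.
R''(-1) has the same sign as 3 > 0, so this is a local minimum.
R(-1) = (-3)·e^(1) ≈ -8.1548.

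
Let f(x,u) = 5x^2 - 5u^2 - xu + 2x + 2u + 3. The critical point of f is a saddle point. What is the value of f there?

∂f/∂x = 10x - u + 2 = 0 and ∂f/∂u = -x - 10u + 2 = 0, so (x, u) = (-18/101, 22/101).
The Hessian has f_{xx} = 10, f_{uu} = -10, f_{xu} = -1, giving D = -101 < 0, so the point is a saddle point.
f(-18/101, 22/101) = 307/101.

307/101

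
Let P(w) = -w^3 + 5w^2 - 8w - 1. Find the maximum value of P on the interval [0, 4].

-1

Differentiating, P'(w) = -3w^2 + 10w - 8; which vanishes at w = 4/3 and w = 2.
Candidates: P(0) = -1, P(4/3) = -139/27, P(2) = -5, P(4) = -17.
The maximum over the interval is -1, attained at w = 0.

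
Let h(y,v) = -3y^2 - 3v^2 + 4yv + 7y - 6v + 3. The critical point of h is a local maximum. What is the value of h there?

147/20

∂h/∂y = -6y + 4v + 7 = 0 and ∂h/∂v = 4y - 6v - 6 = 0, so (y, v) = (9/10, -2/5).
The Hessian has h_{yy} = -6, h_{vv} = -6, h_{yv} = 4, giving D = 20 > 0 with h_{yy} < 0, so the point is a local maximum.
h(9/10, -2/5) = 147/20.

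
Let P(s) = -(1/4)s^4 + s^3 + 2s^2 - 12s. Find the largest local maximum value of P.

20

Critical points: P'(s) = -s^3 + 3s^2 + 4s - 12 vanishes at s = -2, 2, 3.
Second-derivative test with P''(s) = -3s^2 + 6s + 4: P''(-2) = -20 < 0 ⇒ local maximum; P''(2) = 4 > 0 ⇒ local minimum; P''(3) = -5 < 0 ⇒ local maximum.
So the largest local maximum value is P(-2) = 20.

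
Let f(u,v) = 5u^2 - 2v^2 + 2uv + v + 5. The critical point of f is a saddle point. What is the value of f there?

∂f/∂u = 10u + 2v = 0 and ∂f/∂v = 2u - 4v + 1 = 0, so (u, v) = (-1/22, 5/22).
The Hessian has f_{uu} = 10, f_{vv} = -4, f_{uv} = 2, giving D = -44 < 0, so the point is a saddle point.
f(-1/22, 5/22) = 225/44.

225/44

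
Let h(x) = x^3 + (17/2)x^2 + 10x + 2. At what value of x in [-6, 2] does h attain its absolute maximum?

h'(x) = 3x^2 + 17x + 10, which vanishes at x = -5 and x = -2/3.
Candidates: h(-6) = 32; h(-5) = 79/2; h(-2/3) = -32/27; h(2) = 64.
Hence the absolute maximum is 64 at x = 2.

2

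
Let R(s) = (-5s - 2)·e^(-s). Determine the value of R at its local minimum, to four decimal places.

Differentiating with the product rule gives R'(s) = (5s - 3)·e^(-s). Since e^(-s) > 0, the only critical point is s = 3/5.
R''(3/5) has the same sign as 5 > 0, so this is a local minimum.
R(3/5) = (-5)·e^(-3/5) ≈ -2.7441.

-2.7441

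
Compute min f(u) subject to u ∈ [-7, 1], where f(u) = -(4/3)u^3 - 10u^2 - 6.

-268/3

The derivative is -4u^2 - 20u, which vanishes at u = -5 and u = 0.
Evaluating at the critical points and endpoints: f(-7) = -116/3, f(-5) = -268/3, f(0) = -6, f(1) = -52/3.
So the minimum is f(-5) = -268/3.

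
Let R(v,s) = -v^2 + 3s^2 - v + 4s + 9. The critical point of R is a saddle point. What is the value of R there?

∂R/∂v = -2v - 1 = 0 and ∂R/∂s = 6s + 4 = 0, so (v, s) = (-1/2, -2/3).
The Hessian has R_{vv} = -2, R_{ss} = 6, R_{vs} = 0, giving D = -12 < 0, so the point is a saddle point.
R(-1/2, -2/3) = 95/12.

95/12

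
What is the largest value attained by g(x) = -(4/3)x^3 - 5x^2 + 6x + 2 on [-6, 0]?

Differentiating, g'(x) = -4x^2 - 10x + 6; whose only zero in [-6, 0] is x = -3.
Evaluating at the critical points and endpoints: g(-6) = 74; g(-3) = -25; g(0) = 2.
Hence the absolute maximum is 74 at x = -6.

74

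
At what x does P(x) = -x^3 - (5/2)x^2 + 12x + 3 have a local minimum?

Critical points: P'(x) = -3x^2 - 5x + 12 vanishes at x = -3, 4/3.
Since P''(x) = -6x - 5, we get P''(-3) = 13 > 0 ⇒ local minimum; P''(4/3) = -13 < 0 ⇒ local maximum.
Thus P has its local minimum at x = -3, with value -57/2.

-3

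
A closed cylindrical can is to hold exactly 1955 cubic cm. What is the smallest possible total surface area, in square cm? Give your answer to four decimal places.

With radius r and height h, πr²h = 1955 so h = 1955/(πr²), and S(r) = 2πr² + 2πrh = 2πr² + 2·1955/r.
S'(r) = 4πr − 2·1955/r² = 0 ⇒ r³ = 1955/(2π), so r ≈ 6.7762 and h = 2r ≈ 13.5525.
S''(r) = 4π + 4·1955/r³ > 0, so this is the minimum; S ≈ 865.5239.

865.5239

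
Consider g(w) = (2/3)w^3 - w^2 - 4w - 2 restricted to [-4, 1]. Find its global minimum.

-134/3

Differentiating, g'(w) = 2w^2 - 2w - 4; whose only zero in [-4, 1] is w = -1.
Evaluating at the critical points and endpoints: g(-4) = -134/3,  g(-1) = 1/3,  g(1) = -19/3.
Hence the absolute minimum is -134/3 at w = -4.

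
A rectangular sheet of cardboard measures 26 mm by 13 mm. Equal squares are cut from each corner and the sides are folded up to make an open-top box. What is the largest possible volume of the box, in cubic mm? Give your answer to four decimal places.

422.8128

With cut size x, the volume is V(x) = x(26 − 2x)(13 − 2x) for 0 < x < 6.5.
V'(x) = 12x^2 − 156x + 338. Setting V'(x) = 0 gives x ≈ 2.7472 (the root in (0, 6.5)).
V''(x) = 24x − 156 is negative there, so this is the maximum; V ≈ 422.8128.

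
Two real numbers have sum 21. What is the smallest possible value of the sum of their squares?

441/2

With a + b = 21, a^2 + b^2 = a^2 + (21 − a)^2.
The derivative 2a − 2(21 − a) = 4a − 42 vanishes at a = 21/2; second derivative 4 > 0, a minimum.
The minimum is 2·(21/2)^2 = 441/2.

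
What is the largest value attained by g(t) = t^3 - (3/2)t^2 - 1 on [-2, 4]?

39

The derivative is 3t^2 - 3t, which vanishes at t = 0 and t = 1.
Candidates: g(-2) = -15,  g(0) = -1,  g(1) = -3/2,  g(4) = 39.
The maximum over the interval is 39, attained at t = 4.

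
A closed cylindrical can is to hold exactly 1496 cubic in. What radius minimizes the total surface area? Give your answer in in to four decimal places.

6.1980

With radius r and height h, πr²h = 1496 so h = 1496/(πr²), and S(r) = 2πr² + 2πrh = 2πr² + 2·1496/r.
S'(r) = 4πr − 2·1496/r² = 0 ⇒ r³ = 1496/(2π), so r ≈ 6.1980 and h = 2r ≈ 12.3960.
S''(r) = 4π + 4·1496/r³ > 0, so this is the minimum; S ≈ 724.1062.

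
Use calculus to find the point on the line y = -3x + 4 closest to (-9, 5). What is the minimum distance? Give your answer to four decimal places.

Minimize D(x)^2 = (x + 9)^2 + (-3x - 1)^2.
d/dx[D^2] = 2(x + 9) + 2·(-3)·(-3x - 1) = 0 ⇒ x = -6/5.
Then y = 38/5 and the distance is √(338/5) ≈ 8.2219.

8.2219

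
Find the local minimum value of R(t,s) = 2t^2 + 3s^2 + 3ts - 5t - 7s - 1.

∂R/∂t = 4t + 3s - 5 = 0 and ∂R/∂s = 3t + 6s - 7 = 0, so (t, s) = (3/5, 13/15).
The Hessian has R_{tt} = 4, R_{ss} = 6, R_{ts} = 3, giving D = 15 > 0 with R_{tt} > 0, so the point is a local minimum.
R(3/5, 13/15) = -83/15.

-83/15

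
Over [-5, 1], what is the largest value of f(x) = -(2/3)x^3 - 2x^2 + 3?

f'(x) = -2x^2 - 4x, which vanishes at x = -2 and x = 0.
Compare values at every candidate in [-5, 1]: f(-5) = 109/3,  f(-2) = 1/3,  f(0) = 3,  f(1) = 1/3.
So the maximum is f(-5) = 109/3.

109/3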